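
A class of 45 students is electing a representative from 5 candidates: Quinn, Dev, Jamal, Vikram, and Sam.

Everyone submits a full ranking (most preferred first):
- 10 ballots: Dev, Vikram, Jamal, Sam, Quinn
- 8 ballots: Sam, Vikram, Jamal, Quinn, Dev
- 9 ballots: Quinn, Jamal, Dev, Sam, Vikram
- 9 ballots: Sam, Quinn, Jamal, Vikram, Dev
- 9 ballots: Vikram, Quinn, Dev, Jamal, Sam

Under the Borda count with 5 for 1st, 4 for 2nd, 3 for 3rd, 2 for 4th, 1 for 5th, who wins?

Vikram

Quinn: 10×1 + 8×2 + 9×5 + 9×4 + 9×4 = 143
Dev: 10×5 + 8×1 + 9×3 + 9×1 + 9×3 = 121
Jamal: 10×3 + 8×3 + 9×4 + 9×3 + 9×2 = 135
Vikram: 10×4 + 8×4 + 9×1 + 9×2 + 9×5 = 144
Sam: 10×2 + 8×5 + 9×2 + 9×5 + 9×1 = 132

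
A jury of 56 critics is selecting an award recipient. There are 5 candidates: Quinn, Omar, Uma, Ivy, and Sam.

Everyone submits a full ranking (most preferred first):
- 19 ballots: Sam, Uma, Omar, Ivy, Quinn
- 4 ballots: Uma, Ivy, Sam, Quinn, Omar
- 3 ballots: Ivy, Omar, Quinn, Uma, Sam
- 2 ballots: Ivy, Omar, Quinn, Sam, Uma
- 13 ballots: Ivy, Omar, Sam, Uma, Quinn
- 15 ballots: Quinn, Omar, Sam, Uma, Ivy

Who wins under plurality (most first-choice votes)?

Sam

First-place votes: Quinn 15, Omar 0, Uma 4, Ivy 18, Sam 19.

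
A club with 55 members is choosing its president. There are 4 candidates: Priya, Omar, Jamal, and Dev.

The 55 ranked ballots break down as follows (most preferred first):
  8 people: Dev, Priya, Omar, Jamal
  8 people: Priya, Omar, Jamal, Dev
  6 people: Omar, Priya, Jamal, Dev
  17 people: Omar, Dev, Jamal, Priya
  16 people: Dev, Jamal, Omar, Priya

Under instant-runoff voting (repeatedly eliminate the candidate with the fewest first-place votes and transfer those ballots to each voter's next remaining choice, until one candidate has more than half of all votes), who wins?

Round 1: Priya 8, Omar 23, Jamal 0, Dev 24. Jamal eliminated.
Round 2: Priya 8, Omar 23, Dev 24. Priya eliminated.
Round 3: Omar 31, Dev 24. Omar has a majority (≥28).

Omar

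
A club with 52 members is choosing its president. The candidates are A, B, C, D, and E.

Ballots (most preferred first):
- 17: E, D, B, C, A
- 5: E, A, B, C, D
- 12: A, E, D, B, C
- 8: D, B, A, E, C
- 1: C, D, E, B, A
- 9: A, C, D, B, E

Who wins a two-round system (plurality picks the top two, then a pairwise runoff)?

Round 1 first-place votes: A 21, B 0, C 1, D 8, E 22. E and A advance.
Runoff: E is ranked above A on 23 ballots, A above E on 29.

A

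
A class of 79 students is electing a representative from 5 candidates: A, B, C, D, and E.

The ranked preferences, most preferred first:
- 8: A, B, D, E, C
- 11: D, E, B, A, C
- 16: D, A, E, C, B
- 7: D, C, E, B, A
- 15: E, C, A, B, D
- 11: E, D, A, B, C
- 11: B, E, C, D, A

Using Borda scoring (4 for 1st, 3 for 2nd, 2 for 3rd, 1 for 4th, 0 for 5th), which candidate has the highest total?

E

A: 8×4 + 11×1 + 16×3 + 7×0 + 15×2 + 11×2 + 11×0 = 143
B: 8×3 + 11×2 + 16×0 + 7×1 + 15×1 + 11×1 + 11×4 = 123
C: 8×0 + 11×0 + 16×1 + 7×3 + 15×3 + 11×0 + 11×2 = 104
D: 8×2 + 11×4 + 16×4 + 7×4 + 15×0 + 11×3 + 11×1 = 196
E: 8×1 + 11×3 + 16×2 + 7×2 + 15×4 + 11×4 + 11×3 = 224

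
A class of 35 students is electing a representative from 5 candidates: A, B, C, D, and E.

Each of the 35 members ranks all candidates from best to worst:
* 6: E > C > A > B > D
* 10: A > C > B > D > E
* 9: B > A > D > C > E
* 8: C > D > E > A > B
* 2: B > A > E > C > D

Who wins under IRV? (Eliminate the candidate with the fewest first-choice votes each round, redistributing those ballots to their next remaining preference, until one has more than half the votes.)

C

Round 1: A 10, B 11, C 8, D 0, E 6. D eliminated.
Round 2: A 10, B 11, C 8, E 6. E eliminated.
Round 3: A 10, B 11, C 14. A eliminated.
Round 4: B 11, C 24. C has a majority (≥18).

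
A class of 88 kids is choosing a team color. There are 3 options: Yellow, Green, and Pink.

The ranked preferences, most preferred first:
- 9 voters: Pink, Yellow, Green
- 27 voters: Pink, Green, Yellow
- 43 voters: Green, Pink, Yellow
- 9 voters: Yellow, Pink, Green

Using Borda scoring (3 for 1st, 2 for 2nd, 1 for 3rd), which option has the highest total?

Pink

Yellow: 9×2 + 27×1 + 43×1 + 9×3 = 115
Green: 9×1 + 27×2 + 43×3 + 9×1 = 201
Pink: 9×3 + 27×3 + 43×2 + 9×2 = 212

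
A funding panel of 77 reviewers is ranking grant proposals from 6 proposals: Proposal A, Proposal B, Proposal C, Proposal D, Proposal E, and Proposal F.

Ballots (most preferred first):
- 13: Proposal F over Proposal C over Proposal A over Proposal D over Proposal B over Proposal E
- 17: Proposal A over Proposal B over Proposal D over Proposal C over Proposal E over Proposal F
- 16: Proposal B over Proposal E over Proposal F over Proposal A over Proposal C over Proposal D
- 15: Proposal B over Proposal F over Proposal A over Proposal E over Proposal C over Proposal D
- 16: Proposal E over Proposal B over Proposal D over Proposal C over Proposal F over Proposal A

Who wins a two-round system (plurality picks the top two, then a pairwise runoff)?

Proposal B

Round 1 first-place votes: Proposal A 17, Proposal B 31, Proposal C 0, Proposal D 0, Proposal E 16, Proposal F 13. Proposal B and Proposal A advance.
Runoff: Proposal B is ranked above Proposal A on 47 ballots, Proposal A above Proposal B on 30.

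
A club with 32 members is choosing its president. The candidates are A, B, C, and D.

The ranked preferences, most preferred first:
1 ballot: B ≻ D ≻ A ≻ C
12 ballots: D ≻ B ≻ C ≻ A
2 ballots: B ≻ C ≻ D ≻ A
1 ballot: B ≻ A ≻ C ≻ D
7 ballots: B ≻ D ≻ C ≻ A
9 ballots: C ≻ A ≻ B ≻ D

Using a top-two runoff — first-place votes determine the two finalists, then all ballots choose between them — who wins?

B

Round 1 first-place votes: A 0, B 11, C 9, D 12. D and B advance.
Runoff: D is ranked above B on 12 ballots, B above D on 20.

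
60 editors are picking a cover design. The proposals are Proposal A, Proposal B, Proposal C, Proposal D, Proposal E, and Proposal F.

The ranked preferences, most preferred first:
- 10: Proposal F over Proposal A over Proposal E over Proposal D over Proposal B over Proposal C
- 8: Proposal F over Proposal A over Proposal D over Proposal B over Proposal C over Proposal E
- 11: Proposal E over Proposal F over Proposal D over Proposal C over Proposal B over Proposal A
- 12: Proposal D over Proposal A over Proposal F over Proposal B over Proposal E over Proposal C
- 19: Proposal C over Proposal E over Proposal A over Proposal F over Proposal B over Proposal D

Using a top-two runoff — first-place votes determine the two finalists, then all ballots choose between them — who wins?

Round 1 first-place votes: Proposal A 0, Proposal B 0, Proposal C 19, Proposal D 12, Proposal E 11, Proposal F 18. Proposal C and Proposal F advance.
Runoff: Proposal C is ranked above Proposal F on 19 ballots, Proposal F above Proposal C on 41.

Proposal F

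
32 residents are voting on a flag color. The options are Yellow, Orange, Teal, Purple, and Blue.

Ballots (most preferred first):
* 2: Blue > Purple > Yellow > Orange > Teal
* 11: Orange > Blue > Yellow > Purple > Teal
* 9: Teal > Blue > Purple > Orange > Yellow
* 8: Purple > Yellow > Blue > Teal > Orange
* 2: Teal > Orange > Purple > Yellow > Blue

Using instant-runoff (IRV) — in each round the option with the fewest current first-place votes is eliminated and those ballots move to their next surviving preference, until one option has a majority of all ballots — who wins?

Teal

Round 1: Yellow 0, Orange 11, Teal 11, Purple 8, Blue 2. Yellow eliminated.
Round 2: Orange 11, Teal 11, Purple 8, Blue 2. Blue eliminated.
Round 3: Orange 11, Teal 11, Purple 10. Purple eliminated.
Round 4: Orange 13, Teal 19. Teal has a majority (≥17).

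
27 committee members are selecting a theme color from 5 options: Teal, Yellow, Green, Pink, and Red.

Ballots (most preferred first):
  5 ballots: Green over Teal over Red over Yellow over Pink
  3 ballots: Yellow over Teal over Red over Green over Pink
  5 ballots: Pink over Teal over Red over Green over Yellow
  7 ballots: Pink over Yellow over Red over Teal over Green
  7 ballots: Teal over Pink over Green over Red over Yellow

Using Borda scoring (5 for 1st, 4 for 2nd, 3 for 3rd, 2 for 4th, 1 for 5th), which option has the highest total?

Teal: 5×4 + 3×4 + 5×4 + 7×2 + 7×5 = 101
Yellow: 5×2 + 3×5 + 5×1 + 7×4 + 7×1 = 65
Green: 5×5 + 3×2 + 5×2 + 7×1 + 7×3 = 69
Pink: 5×1 + 3×1 + 5×5 + 7×5 + 7×4 = 96
Red: 5×3 + 3×3 + 5×3 + 7×3 + 7×2 = 74

Teal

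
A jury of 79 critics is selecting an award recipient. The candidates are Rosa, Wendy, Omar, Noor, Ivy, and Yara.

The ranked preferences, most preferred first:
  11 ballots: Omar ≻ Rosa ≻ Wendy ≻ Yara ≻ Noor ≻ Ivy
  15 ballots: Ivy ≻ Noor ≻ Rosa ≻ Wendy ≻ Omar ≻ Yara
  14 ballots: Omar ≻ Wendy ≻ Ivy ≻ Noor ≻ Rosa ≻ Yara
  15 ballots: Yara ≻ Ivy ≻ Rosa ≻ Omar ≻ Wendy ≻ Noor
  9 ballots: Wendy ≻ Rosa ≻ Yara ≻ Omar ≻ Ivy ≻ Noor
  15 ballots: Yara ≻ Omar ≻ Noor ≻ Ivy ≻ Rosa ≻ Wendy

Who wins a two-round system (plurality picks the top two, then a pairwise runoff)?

Omar

Round 1 first-place votes: Rosa 0, Wendy 9, Omar 25, Noor 0, Ivy 15, Yara 30. Yara and Omar advance.
Runoff: Yara is ranked above Omar on 39 ballots, Omar above Yara on 40.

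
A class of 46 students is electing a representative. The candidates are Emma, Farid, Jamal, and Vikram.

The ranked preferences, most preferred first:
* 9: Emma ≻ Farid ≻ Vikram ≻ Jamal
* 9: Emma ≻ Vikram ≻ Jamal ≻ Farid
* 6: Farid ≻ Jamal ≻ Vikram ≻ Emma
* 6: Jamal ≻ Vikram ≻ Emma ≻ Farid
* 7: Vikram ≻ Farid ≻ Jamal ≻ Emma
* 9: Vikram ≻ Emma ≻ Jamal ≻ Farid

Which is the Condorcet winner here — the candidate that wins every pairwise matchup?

Vikram

Vikram vs Emma: 28–18
Vikram vs Farid: 31–15
Vikram vs Jamal: 34–12
Vikram beats every other candidate.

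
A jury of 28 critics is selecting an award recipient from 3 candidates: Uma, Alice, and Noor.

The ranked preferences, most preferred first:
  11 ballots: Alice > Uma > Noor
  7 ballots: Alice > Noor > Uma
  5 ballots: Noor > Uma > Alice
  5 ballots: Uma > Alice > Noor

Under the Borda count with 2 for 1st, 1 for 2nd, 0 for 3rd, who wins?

Uma: 11×1 + 7×0 + 5×1 + 5×2 = 26
Alice: 11×2 + 7×2 + 5×0 + 5×1 = 41
Noor: 11×0 + 7×1 + 5×2 + 5×0 = 17

Alice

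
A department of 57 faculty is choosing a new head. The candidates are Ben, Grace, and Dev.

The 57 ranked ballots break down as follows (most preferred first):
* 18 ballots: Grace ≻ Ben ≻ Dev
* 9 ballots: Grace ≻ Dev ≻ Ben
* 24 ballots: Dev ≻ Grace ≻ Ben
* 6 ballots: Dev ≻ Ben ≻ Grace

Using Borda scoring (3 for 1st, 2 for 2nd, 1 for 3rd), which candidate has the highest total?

Grace

Ben: 18×2 + 9×1 + 24×1 + 6×2 = 81
Grace: 18×3 + 9×3 + 24×2 + 6×1 = 135
Dev: 18×1 + 9×2 + 24×3 + 6×3 = 126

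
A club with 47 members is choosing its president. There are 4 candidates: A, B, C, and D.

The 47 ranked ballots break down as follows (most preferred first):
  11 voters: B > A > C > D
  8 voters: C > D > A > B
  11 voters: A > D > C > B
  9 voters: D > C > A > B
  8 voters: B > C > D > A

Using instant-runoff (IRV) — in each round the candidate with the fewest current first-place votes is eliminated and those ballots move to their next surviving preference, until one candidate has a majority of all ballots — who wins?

Round 1: A 11, B 19, C 8, D 9. C eliminated.
Round 2: A 11, B 19, D 17. A eliminated.
Round 3: B 19, D 28. D has a majority (≥24).

D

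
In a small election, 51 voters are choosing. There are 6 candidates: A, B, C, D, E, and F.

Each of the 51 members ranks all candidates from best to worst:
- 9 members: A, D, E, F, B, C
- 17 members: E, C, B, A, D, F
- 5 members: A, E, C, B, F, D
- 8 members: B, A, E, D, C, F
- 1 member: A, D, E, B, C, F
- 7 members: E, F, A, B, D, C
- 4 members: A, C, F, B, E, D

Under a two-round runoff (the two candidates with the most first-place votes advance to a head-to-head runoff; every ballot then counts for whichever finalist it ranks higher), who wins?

A

Round 1 first-place votes: A 19, B 8, C 0, D 0, E 24, F 0. E and A advance.
Runoff: E is ranked above A on 24 ballots, A above E on 27.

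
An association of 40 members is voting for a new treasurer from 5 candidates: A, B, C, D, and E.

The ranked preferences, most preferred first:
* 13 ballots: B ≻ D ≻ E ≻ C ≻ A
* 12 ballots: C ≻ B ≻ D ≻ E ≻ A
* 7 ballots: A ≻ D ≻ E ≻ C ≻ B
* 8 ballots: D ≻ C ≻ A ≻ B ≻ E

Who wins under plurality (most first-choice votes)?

First-place votes: A 7, B 13, C 12, D 8, E 0.

B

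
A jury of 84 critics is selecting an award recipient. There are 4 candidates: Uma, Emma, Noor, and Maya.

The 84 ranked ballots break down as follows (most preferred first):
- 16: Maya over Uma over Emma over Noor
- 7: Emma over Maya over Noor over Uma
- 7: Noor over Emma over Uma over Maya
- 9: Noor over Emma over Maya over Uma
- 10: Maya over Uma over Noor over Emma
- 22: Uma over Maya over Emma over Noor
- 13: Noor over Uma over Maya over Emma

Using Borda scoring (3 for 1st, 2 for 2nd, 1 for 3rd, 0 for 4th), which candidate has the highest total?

Uma: 16×2 + 7×0 + 7×1 + 9×0 + 10×2 + 22×3 + 13×2 = 151
Emma: 16×1 + 7×3 + 7×2 + 9×2 + 10×0 + 22×1 + 13×0 = 91
Noor: 16×0 + 7×1 + 7×3 + 9×3 + 10×1 + 22×0 + 13×3 = 104
Maya: 16×3 + 7×2 + 7×0 + 9×1 + 10×3 + 22×2 + 13×1 = 158

Maya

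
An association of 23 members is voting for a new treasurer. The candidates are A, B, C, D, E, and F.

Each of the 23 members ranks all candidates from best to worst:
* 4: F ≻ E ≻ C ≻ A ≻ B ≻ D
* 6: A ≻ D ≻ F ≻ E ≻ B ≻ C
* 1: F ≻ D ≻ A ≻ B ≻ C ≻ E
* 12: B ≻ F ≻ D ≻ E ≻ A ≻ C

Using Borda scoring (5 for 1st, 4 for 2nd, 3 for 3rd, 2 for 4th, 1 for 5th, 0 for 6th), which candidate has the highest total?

A: 4×2 + 6×5 + 1×3 + 12×1 = 53
B: 4×1 + 6×1 + 1×2 + 12×5 = 72
C: 4×3 + 6×0 + 1×1 + 12×0 = 13
D: 4×0 + 6×4 + 1×4 + 12×3 = 64
E: 4×4 + 6×2 + 1×0 + 12×2 = 52
F: 4×5 + 6×3 + 1×5 + 12×4 = 91

F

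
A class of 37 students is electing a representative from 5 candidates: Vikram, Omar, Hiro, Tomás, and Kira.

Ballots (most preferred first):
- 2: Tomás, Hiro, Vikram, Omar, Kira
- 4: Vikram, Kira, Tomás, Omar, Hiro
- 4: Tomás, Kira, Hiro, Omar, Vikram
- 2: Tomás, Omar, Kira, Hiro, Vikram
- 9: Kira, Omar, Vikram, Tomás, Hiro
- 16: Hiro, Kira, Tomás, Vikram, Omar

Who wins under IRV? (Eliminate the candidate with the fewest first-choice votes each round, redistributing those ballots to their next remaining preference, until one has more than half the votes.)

Round 1: Vikram 4, Omar 0, Hiro 16, Tomás 8, Kira 9. Omar eliminated.
Round 2: Vikram 4, Hiro 16, Tomás 8, Kira 9. Vikram eliminated.
Round 3: Hiro 16, Tomás 8, Kira 13. Tomás eliminated.
Round 4: Hiro 18, Kira 19. Kira has a majority (≥19).

Kira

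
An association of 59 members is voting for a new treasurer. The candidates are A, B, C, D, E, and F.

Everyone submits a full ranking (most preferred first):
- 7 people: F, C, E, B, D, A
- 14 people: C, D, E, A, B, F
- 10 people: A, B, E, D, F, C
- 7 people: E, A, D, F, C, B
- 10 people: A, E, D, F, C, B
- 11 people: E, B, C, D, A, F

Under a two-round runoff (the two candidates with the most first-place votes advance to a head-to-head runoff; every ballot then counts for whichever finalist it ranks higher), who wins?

Round 1 first-place votes: A 20, B 0, C 14, D 0, E 18, F 7. A and E advance.
Runoff: A is ranked above E on 20 ballots, E above A on 39.

E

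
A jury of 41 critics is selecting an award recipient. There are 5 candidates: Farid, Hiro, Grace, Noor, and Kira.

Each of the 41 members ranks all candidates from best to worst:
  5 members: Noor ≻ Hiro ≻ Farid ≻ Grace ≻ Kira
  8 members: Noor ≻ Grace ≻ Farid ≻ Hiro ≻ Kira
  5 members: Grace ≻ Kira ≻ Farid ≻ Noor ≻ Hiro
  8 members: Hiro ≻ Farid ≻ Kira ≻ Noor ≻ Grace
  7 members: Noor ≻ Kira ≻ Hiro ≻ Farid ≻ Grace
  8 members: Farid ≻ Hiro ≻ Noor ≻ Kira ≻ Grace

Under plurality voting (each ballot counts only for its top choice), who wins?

Noor

First-place votes: Farid 8, Hiro 8, Grace 5, Noor 20, Kira 0.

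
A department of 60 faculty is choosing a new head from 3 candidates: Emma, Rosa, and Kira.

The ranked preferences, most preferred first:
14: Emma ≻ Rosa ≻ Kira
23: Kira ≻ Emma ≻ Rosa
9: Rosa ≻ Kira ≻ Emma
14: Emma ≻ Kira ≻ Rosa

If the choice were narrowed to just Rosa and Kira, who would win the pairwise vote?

Rosa is ranked above Kira on 23 ballots; Kira above Rosa on 37.

Kira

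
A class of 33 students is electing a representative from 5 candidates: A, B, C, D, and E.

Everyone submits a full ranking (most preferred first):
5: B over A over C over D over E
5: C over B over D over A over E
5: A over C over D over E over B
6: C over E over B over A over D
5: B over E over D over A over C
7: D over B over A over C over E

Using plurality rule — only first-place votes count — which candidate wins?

First-place votes: A 5, B 10, C 11, D 7, E 0.

C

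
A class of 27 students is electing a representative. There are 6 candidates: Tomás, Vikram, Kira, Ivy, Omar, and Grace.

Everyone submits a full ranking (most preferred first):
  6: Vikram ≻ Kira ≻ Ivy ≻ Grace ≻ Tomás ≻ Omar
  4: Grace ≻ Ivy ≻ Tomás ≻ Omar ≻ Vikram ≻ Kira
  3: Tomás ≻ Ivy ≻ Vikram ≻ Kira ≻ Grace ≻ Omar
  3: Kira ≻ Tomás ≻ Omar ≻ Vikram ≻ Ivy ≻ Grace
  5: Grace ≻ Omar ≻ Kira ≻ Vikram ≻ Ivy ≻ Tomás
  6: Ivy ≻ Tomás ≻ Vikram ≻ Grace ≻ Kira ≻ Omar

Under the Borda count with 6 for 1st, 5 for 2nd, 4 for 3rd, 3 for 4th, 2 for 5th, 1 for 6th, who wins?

Tomás: 6×2 + 4×4 + 3×6 + 3×5 + 5×1 + 6×5 = 96
Vikram: 6×6 + 4×2 + 3×4 + 3×3 + 5×3 + 6×4 = 104
Kira: 6×5 + 4×1 + 3×3 + 3×6 + 5×4 + 6×2 = 93
Ivy: 6×4 + 4×5 + 3×5 + 3×2 + 5×2 + 6×6 = 111
Omar: 6×1 + 4×3 + 3×1 + 3×4 + 5×5 + 6×1 = 64
Grace: 6×3 + 4×6 + 3×2 + 3×1 + 5×6 + 6×3 = 99

Ivy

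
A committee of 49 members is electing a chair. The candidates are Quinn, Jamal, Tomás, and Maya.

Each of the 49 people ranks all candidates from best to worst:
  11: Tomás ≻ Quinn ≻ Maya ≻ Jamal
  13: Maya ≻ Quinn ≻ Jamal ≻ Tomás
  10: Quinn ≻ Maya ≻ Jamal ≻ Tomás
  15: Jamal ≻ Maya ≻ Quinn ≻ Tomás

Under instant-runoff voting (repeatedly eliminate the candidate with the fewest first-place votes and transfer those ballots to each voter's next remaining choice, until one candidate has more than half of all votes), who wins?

Maya

Round 1: Quinn 10, Jamal 15, Tomás 11, Maya 13. Quinn eliminated.
Round 2: Jamal 15, Tomás 11, Maya 23. Tomás eliminated.
Round 3: Jamal 15, Maya 34. Maya has a majority (≥25).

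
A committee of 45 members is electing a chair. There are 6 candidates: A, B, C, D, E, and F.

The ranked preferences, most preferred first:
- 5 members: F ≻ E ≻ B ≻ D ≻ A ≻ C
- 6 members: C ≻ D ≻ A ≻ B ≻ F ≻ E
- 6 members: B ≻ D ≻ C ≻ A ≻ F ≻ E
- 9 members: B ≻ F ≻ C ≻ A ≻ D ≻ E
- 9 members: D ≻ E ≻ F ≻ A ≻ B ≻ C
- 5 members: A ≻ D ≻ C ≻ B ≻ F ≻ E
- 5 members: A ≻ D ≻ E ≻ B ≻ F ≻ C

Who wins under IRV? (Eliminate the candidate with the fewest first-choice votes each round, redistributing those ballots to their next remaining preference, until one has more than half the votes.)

Round 1: A 10, B 15, C 6, D 9, E 0, F 5. E eliminated.
Round 2: A 10, B 15, C 6, D 9, F 5. F eliminated.
Round 3: A 10, B 20, C 6, D 9. C eliminated.
Round 4: A 10, B 20, D 15. A eliminated.
Round 5: B 20, D 25. D has a majority (≥23).

D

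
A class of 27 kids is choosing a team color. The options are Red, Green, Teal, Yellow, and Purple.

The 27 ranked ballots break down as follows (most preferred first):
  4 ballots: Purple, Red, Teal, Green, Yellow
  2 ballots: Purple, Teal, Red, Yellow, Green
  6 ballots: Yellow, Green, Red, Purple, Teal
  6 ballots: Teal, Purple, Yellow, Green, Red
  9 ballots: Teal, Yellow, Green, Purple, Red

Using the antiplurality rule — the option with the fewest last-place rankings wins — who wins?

Last-place votes: Red 15, Green 2, Teal 6, Yellow 4, Purple 0.

Purple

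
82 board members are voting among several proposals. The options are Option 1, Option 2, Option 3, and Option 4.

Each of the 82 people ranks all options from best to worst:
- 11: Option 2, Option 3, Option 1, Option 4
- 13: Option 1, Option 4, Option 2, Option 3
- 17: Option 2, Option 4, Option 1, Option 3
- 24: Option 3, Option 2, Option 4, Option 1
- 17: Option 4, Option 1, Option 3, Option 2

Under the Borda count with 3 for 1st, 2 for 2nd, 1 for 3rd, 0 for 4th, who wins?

Option 1: 11×1 + 13×3 + 17×1 + 24×0 + 17×2 = 101
Option 2: 11×3 + 13×1 + 17×3 + 24×2 + 17×0 = 145
Option 3: 11×2 + 13×0 + 17×0 + 24×3 + 17×1 = 111
Option 4: 11×0 + 13×2 + 17×2 + 24×1 + 17×3 = 135

Option 2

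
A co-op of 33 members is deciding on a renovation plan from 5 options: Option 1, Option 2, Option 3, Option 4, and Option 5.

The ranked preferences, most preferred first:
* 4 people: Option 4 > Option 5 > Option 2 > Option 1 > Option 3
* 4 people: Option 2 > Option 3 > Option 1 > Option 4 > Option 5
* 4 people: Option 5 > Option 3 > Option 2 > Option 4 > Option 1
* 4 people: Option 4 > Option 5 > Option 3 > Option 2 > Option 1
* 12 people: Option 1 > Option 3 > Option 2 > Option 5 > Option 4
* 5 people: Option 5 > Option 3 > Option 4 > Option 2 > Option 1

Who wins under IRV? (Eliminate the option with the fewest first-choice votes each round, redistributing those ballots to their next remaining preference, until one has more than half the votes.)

Round 1: Option 1 12, Option 2 4, Option 3 0, Option 4 8, Option 5 9. Option 3 eliminated.
Round 2: Option 1 12, Option 2 4, Option 4 8, Option 5 9. Option 2 eliminated.
Round 3: Option 1 16, Option 4 8, Option 5 9. Option 4 eliminated.
Round 4: Option 1 16, Option 5 17. Option 5 has a majority (≥17).

Option 5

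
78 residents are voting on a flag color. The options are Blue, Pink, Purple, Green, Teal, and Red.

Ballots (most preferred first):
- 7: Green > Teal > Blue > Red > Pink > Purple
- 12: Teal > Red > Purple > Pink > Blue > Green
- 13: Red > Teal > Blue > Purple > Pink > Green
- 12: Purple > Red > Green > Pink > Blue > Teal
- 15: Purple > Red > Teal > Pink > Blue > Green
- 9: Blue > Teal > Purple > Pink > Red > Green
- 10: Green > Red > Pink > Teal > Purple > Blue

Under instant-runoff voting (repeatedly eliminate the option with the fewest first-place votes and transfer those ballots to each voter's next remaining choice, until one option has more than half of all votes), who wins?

Round 1: Blue 9, Pink 0, Purple 27, Green 17, Teal 12, Red 13. Pink eliminated.
Round 2: Blue 9, Purple 27, Green 17, Teal 12, Red 13. Blue eliminated.
Round 3: Purple 27, Green 17, Teal 21, Red 13. Red eliminated.
Round 4: Purple 27, Green 17, Teal 34. Green eliminated.
Round 5: Purple 27, Teal 51. Teal has a majority (≥40).

Teal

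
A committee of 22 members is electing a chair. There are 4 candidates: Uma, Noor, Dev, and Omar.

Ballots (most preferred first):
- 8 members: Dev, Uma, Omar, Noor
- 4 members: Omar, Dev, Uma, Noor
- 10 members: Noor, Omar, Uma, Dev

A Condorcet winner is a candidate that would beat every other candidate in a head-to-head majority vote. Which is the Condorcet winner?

Omar vs Uma: 14–8
Omar vs Noor: 12–10
Omar vs Dev: 14–8
Omar beats every other candidate.

Omar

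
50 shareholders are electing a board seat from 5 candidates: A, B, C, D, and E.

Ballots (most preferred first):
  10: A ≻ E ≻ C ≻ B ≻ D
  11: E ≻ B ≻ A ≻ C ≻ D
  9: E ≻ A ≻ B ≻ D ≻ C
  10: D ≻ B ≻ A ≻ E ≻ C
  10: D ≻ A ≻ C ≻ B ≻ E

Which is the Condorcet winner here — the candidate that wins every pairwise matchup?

A

A vs B: 29–21
A vs C: 50–0
A vs D: 30–20
A vs E: 30–20
A beats every other candidate.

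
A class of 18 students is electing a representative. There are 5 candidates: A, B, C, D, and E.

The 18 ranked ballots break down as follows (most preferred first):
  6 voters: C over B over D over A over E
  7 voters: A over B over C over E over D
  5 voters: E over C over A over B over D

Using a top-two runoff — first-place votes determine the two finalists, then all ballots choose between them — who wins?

C

Round 1 first-place votes: A 7, B 0, C 6, D 0, E 5. A and C advance.
Runoff: A is ranked above C on 7 ballots, C above A on 11.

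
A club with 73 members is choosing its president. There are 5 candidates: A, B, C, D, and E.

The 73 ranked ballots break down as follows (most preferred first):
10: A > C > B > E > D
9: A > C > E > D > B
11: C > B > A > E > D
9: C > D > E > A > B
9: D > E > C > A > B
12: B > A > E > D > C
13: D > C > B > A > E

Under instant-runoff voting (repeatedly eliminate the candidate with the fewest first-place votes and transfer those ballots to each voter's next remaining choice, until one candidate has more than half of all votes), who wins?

A

Round 1: A 19, B 12, C 20, D 22, E 0. E eliminated.
Round 2: A 19, B 12, C 20, D 22. B eliminated.
Round 3: A 31, C 20, D 22. C eliminated.
Round 4: A 42, D 31. A has a majority (≥37).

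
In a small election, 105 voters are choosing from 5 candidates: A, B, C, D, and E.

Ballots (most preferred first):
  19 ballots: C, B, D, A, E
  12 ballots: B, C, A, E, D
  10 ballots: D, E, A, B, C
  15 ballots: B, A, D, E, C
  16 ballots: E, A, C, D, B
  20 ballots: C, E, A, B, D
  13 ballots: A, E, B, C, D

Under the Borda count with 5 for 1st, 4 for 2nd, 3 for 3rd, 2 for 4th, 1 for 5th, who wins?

A: 19×2 + 12×3 + 10×3 + 15×4 + 16×4 + 20×3 + 13×5 = 353
B: 19×4 + 12×5 + 10×2 + 15×5 + 16×1 + 20×2 + 13×3 = 326
C: 19×5 + 12×4 + 10×1 + 15×1 + 16×3 + 20×5 + 13×2 = 342
D: 19×3 + 12×1 + 10×5 + 15×3 + 16×2 + 20×1 + 13×1 = 229
E: 19×1 + 12×2 + 10×4 + 15×2 + 16×5 + 20×4 + 13×4 = 325

A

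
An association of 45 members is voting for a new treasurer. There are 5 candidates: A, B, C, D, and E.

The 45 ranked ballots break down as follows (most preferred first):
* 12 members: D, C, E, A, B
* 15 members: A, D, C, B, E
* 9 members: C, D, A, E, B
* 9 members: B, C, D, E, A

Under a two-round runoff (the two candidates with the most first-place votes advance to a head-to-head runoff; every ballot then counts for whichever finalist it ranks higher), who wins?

Round 1 first-place votes: A 15, B 9, C 9, D 12, E 0. A and D advance.
Runoff: A is ranked above D on 15 ballots, D above A on 30.

D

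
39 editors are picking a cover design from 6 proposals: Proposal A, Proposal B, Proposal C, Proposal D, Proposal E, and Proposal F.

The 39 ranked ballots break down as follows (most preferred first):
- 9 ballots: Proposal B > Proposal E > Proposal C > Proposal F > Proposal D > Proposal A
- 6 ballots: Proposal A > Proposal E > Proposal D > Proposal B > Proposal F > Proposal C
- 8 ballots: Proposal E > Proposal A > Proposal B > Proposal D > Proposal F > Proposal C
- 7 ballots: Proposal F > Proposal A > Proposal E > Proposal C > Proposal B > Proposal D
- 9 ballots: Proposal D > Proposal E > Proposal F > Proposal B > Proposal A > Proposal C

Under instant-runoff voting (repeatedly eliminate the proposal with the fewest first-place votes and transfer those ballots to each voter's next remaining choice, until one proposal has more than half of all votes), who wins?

Round 1: Proposal A 6, Proposal B 9, Proposal C 0, Proposal D 9, Proposal E 8, Proposal F 7. Proposal C eliminated.
Round 2: Proposal A 6, Proposal B 9, Proposal D 9, Proposal E 8, Proposal F 7. Proposal A eliminated.
Round 3: Proposal B 9, Proposal D 9, Proposal E 14, Proposal F 7. Proposal F eliminated.
Round 4: Proposal B 9, Proposal D 9, Proposal E 21. Proposal E has a majority (≥20).

Proposal E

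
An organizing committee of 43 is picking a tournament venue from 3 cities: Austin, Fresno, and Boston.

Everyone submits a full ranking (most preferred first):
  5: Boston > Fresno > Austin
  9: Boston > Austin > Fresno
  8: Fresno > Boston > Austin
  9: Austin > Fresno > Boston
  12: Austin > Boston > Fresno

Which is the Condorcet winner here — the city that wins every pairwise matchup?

Boston vs Austin: 22–21
Boston vs Fresno: 26–17
Boston beats every other city.

Boston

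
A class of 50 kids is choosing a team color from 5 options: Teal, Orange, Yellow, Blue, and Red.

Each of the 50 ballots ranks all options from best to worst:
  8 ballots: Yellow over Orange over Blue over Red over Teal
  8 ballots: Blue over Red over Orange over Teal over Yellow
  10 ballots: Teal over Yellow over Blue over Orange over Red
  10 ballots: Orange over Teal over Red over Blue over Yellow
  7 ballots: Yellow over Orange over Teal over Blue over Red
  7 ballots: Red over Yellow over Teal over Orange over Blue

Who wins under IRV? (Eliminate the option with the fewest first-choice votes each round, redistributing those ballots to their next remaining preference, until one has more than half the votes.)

Yellow

Round 1: Teal 10, Orange 10, Yellow 15, Blue 8, Red 7. Red eliminated.
Round 2: Teal 10, Orange 10, Yellow 22, Blue 8. Blue eliminated.
Round 3: Teal 10, Orange 18, Yellow 22. Teal eliminated.
Round 4: Orange 18, Yellow 32. Yellow has a majority (≥26).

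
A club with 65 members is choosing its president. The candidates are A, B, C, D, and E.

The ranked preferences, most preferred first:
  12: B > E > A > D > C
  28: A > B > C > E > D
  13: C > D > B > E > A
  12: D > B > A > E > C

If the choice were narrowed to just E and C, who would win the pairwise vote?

E is ranked above C on 24 ballots; C above E on 41.

C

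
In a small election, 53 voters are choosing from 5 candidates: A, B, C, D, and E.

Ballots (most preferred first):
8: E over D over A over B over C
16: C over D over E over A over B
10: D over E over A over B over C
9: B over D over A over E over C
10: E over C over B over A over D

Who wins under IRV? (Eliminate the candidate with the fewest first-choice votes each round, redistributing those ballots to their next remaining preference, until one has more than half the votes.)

D

Round 1: A 0, B 9, C 16, D 10, E 18. A eliminated.
Round 2: B 9, C 16, D 10, E 18. B eliminated.
Round 3: C 16, D 19, E 18. C eliminated.
Round 4: D 35, E 18. D has a majority (≥27).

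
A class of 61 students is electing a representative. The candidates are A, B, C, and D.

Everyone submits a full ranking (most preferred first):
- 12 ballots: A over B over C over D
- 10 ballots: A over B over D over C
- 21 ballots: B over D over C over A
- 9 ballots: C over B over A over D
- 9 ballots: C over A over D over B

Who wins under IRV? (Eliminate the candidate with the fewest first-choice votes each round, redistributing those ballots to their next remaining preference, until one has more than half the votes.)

Round 1: A 22, B 21, C 18, D 0. D eliminated.
Round 2: A 22, B 21, C 18. C eliminated.
Round 3: A 31, B 30. A has a majority (≥31).

A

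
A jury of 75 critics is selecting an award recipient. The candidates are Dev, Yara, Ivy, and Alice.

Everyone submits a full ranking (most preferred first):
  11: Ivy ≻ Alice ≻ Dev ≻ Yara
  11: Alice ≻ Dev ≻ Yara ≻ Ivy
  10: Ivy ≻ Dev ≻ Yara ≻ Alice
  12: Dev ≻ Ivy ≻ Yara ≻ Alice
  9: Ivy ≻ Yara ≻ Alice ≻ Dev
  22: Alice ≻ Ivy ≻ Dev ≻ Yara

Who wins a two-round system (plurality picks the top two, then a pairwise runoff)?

Round 1 first-place votes: Dev 12, Yara 0, Ivy 30, Alice 33. Alice and Ivy advance.
Runoff: Alice is ranked above Ivy on 33 ballots, Ivy above Alice on 42.

Ivy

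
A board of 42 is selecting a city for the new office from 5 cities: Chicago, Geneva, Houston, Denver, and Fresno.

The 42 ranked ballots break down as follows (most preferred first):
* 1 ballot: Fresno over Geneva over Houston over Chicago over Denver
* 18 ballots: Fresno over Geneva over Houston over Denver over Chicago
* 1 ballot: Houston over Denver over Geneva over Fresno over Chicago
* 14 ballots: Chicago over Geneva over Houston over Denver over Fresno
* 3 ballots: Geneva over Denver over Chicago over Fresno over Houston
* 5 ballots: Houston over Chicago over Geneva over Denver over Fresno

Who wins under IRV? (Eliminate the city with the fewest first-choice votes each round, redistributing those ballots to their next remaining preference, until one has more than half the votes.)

Round 1: Chicago 14, Geneva 3, Houston 6, Denver 0, Fresno 19. Denver eliminated.
Round 2: Chicago 14, Geneva 3, Houston 6, Fresno 19. Geneva eliminated.
Round 3: Chicago 17, Houston 6, Fresno 19. Houston eliminated.
Round 4: Chicago 22, Fresno 20. Chicago has a majority (≥22).

Chicago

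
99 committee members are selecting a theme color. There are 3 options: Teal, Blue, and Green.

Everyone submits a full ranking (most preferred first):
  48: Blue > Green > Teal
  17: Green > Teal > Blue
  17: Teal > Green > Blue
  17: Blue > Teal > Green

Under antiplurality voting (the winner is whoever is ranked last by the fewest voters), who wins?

Green

Last-place votes: Teal 48, Blue 34, Green 17.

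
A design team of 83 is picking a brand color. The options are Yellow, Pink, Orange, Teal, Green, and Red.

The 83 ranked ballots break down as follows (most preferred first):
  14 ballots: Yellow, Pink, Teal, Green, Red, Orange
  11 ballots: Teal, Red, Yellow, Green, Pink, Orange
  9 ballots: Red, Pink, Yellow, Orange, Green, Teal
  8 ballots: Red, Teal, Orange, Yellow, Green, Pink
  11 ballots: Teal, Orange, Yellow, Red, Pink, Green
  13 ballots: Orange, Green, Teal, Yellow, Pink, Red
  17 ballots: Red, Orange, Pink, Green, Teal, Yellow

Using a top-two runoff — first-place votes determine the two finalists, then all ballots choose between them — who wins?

Round 1 first-place votes: Yellow 14, Pink 0, Orange 13, Teal 22, Green 0, Red 34. Red and Teal advance.
Runoff: Red is ranked above Teal on 34 ballots, Teal above Red on 49.

Teal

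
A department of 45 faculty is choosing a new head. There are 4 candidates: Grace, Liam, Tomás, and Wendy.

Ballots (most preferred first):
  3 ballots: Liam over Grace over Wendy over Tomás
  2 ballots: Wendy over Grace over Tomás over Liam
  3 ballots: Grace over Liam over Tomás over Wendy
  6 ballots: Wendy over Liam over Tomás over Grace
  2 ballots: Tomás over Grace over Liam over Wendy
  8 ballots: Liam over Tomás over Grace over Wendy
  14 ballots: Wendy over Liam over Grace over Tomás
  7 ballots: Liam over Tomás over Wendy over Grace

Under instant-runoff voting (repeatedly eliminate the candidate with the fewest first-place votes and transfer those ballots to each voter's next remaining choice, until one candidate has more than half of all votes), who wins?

Liam

Round 1: Grace 3, Liam 18, Tomás 2, Wendy 22. Tomás eliminated.
Round 2: Grace 5, Liam 18, Wendy 22. Grace eliminated.
Round 3: Liam 23, Wendy 22. Liam has a majority (≥23).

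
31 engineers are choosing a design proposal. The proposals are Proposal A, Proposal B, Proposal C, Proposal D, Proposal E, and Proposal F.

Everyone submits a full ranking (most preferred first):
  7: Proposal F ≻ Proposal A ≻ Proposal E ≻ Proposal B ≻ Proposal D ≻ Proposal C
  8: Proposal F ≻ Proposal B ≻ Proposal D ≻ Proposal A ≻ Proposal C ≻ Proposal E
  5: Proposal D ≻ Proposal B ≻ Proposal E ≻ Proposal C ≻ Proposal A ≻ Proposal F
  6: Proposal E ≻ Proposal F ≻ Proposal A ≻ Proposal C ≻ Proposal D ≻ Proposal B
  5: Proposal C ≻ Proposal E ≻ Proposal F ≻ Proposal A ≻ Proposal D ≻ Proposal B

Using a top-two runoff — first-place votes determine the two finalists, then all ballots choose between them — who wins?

Round 1 first-place votes: Proposal A 0, Proposal B 0, Proposal C 5, Proposal D 5, Proposal E 6, Proposal F 15. Proposal F and Proposal E advance.
Runoff: Proposal F is ranked above Proposal E on 15 ballots, Proposal E above Proposal F on 16.

Proposal E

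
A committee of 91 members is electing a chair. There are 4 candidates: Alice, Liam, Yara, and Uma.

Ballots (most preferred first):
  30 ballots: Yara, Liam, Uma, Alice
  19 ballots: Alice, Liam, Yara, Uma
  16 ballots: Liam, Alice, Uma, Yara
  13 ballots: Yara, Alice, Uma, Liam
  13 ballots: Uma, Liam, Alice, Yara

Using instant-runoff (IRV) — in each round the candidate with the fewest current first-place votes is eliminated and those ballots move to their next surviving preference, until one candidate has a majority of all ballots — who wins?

Round 1: Alice 19, Liam 16, Yara 43, Uma 13. Uma eliminated.
Round 2: Alice 19, Liam 29, Yara 43. Alice eliminated.
Round 3: Liam 48, Yara 43. Liam has a majority (≥46).

Liam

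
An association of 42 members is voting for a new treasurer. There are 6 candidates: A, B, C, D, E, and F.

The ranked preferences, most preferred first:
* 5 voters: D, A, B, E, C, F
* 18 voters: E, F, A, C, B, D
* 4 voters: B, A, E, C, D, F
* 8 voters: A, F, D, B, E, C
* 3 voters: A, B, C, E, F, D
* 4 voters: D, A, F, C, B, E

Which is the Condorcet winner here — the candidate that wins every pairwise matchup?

A vs B: 38–4
A vs C: 42–0
A vs D: 33–9
A vs E: 24–18
A vs F: 24–18
A beats every other candidate.

A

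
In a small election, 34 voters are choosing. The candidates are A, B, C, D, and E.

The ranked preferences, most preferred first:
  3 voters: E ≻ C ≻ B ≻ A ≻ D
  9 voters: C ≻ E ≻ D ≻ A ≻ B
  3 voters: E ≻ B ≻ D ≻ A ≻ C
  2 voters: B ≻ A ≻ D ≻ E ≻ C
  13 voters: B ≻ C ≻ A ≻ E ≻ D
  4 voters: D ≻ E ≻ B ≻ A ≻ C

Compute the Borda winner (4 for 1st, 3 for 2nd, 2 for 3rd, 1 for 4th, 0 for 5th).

A: 3×1 + 9×1 + 3×1 + 2×3 + 13×2 + 4×1 = 51
B: 3×2 + 9×0 + 3×3 + 2×4 + 13×4 + 4×2 = 83
C: 3×3 + 9×4 + 3×0 + 2×0 + 13×3 + 4×0 = 84
D: 3×0 + 9×2 + 3×2 + 2×2 + 13×0 + 4×4 = 44
E: 3×4 + 9×3 + 3×4 + 2×1 + 13×1 + 4×3 = 78

C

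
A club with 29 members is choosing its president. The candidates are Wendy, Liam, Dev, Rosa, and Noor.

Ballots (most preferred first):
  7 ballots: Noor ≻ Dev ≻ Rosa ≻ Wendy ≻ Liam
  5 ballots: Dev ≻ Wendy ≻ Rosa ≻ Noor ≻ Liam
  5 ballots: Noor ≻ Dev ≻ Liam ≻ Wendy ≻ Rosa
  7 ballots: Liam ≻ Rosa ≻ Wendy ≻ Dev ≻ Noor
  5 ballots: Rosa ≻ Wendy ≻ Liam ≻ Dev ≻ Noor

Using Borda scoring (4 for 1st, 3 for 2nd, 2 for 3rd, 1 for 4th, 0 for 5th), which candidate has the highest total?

Dev

Wendy: 7×1 + 5×3 + 5×1 + 7×2 + 5×3 = 56
Liam: 7×0 + 5×0 + 5×2 + 7×4 + 5×2 = 48
Dev: 7×3 + 5×4 + 5×3 + 7×1 + 5×1 = 68
Rosa: 7×2 + 5×2 + 5×0 + 7×3 + 5×4 = 65
Noor: 7×4 + 5×1 + 5×4 + 7×0 + 5×0 = 53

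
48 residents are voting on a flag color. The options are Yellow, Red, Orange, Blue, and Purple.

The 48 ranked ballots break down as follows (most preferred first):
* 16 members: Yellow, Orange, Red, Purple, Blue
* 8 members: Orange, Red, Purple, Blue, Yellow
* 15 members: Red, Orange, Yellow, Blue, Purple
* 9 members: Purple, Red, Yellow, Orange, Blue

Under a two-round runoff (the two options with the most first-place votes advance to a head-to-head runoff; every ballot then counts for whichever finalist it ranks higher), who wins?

Red

Round 1 first-place votes: Yellow 16, Red 15, Orange 8, Blue 0, Purple 9. Yellow and Red advance.
Runoff: Yellow is ranked above Red on 16 ballots, Red above Yellow on 32.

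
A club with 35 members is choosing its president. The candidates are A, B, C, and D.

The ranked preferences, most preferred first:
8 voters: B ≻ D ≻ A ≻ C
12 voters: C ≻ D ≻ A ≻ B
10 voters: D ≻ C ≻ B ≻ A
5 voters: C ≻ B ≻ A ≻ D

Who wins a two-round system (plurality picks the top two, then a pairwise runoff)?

D

Round 1 first-place votes: A 0, B 8, C 17, D 10. C and D advance.
Runoff: C is ranked above D on 17 ballots, D above C on 18.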